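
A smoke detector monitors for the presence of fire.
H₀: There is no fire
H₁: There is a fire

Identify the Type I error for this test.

Type I error: rejecting H₀ when it is actually true (false positive).
Type II error: failing to reject H₀ when H₁ is actually true (false negative).

Answer: The alarm sounds when there is no fire (false alarm)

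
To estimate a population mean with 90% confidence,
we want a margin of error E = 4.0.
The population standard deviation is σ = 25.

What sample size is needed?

z_0.05 = 1.645
n = (z×σ/E)² = (1.645×25/4.0)²
n = 105.7041
Round up: n = 106

Answer: n = 106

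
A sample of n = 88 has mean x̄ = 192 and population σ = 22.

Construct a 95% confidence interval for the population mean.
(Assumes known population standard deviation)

Confidence level: 95%, α = 0.05
z_0.025 = 1.960
SE = σ/√n = 22/√88 = 2.3452
Margin of error = 1.960 × 2.3452 = 4.5966
CI: x̄ ± margin = 192 ± 4.5966
CI: (187.4034, 196.5966)

Answer: (187.4034, 196.5966)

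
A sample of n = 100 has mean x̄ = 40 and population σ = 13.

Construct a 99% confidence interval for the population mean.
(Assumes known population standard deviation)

Answer: (36.6512, 43.3488)

Derivation:
Confidence level: 99%, α = 0.01
z_0.005 = 2.576
SE = σ/√n = 13/√100 = 1.3000
Margin of error = 2.576 × 1.3000 = 3.3488
CI: x̄ ± margin = 40 ± 3.3488
CI: (36.6512, 43.3488)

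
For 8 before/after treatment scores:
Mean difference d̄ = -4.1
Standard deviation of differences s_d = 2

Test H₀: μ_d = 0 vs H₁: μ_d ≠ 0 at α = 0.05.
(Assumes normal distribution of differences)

Answer: t = -5.7983, reject H₀

Derivation:
df = n - 1 = 7
SE = s_d/√n = 2/√8 = 0.7071
t = d̄/SE = -4.1/0.7071 = -5.7983
Critical value: t_{0.025,7} = ±2.365
p-value ≈ 0.0007
Decision: reject H₀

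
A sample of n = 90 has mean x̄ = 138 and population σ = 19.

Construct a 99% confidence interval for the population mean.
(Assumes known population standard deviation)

Answer: (132.8408, 143.1592)

Derivation:
Confidence level: 99%, α = 0.01
z_0.005 = 2.576
SE = σ/√n = 19/√90 = 2.0028
Margin of error = 2.576 × 2.0028 = 5.1592
CI: x̄ ± margin = 138 ± 5.1592
CI: (132.8408, 143.1592)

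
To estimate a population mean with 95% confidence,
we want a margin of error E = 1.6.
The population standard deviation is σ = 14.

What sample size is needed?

z_0.025 = 1.960
n = (z×σ/E)² = (1.960×14/1.6)²
n = 294.1225
Round up: n = 295

Answer: n = 295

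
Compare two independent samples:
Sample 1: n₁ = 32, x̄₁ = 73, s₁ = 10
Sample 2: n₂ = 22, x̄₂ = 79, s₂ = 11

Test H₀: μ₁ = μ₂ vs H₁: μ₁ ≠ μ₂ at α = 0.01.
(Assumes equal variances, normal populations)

Answer: t = -2.0800, fail to reject H₀

Derivation:
Pooled variance: s²_p = [31×10² + 21×11²]/(52) = 108.4808
s_p = 10.4154
SE = s_p×√(1/n₁ + 1/n₂) = 10.4154×√(1/32 + 1/22) = 2.8846
t = (x̄₁ - x̄₂)/SE = (73 - 79)/2.8846 = -2.0800
df = 52, t-critical = ±2.674
Decision: fail to reject H₀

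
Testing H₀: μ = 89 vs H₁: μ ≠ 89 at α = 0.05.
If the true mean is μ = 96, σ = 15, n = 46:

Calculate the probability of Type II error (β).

Answer: β ≈ 0.1141

Derivation:
SE = σ/√n = 15/√46 = 2.2116
Critical values: μ₀ ± z_0.025×SE = 89 ± 1.960×2.2116
Acceptance region: (84.6653, 93.3347)
Under H₁ (μ = 96): z_high = (93.3347 - 96)/2.2116 = -1.2051, z_low = (84.6653 - 96)/2.2116 = -5.1251
β = P(not reject | H₁) = Φ(-1.2051) - Φ(-5.1251) ≈ 0.1141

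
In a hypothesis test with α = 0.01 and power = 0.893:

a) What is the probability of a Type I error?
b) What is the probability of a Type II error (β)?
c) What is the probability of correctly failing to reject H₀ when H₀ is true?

Answer: a) 0.01, b) 0.107, c) 0.99

Derivation:
a) Type I error probability = α = 0.01
b) Power = P(reject H₀ | H₁ true) = 1 - β = 0.893, so Type II error probability = β = 1 - Power = 0.107
c) P(fail to reject H₀ | H₀ true) = 1 - α = 0.99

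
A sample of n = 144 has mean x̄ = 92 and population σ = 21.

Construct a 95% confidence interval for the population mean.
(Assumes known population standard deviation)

Confidence level: 95%, α = 0.05
z_0.025 = 1.960
SE = σ/√n = 21/√144 = 1.7500
Margin of error = 1.960 × 1.7500 = 3.4300
CI: x̄ ± margin = 92 ± 3.4300
CI: (88.5700, 95.4300)

Answer: (88.5700, 95.4300)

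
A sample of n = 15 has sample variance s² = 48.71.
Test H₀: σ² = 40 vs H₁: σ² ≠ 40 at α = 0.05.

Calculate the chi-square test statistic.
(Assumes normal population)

Answer: χ² = 17.0485, fail to reject H₀

Derivation:
df = n - 1 = 14
χ² = (n-1)s²/σ₀² = 14×48.71/40 = 17.0485
Critical values: χ²_{0.975,14} = 5.629, χ²_{0.025,14} = 26.119
Rejection region: χ² < 5.629 or χ² > 26.119
Decision: fail to reject H₀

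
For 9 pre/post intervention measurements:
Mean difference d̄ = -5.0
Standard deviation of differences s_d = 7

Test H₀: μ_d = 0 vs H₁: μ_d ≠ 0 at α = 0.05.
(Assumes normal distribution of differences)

Answer: t = -2.1429, fail to reject H₀

Derivation:
df = n - 1 = 8
SE = s_d/√n = 7/√9 = 2.3333
t = d̄/SE = -5.0/2.3333 = -2.1429
Critical value: t_{0.025,8} = ±2.306
p-value ≈ 0.0645
Decision: fail to reject H₀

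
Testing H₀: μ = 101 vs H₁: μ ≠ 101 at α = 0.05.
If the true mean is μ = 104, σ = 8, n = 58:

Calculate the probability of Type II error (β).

SE = σ/√n = 8/√58 = 1.0505
Critical values: μ₀ ± z_0.025×SE = 101 ± 1.960×1.0505
Acceptance region: (98.9410, 103.0590)
Under H₁ (μ = 104): z_high = (103.0590 - 104)/1.0505 = -0.8958, z_low = (98.9410 - 104)/1.0505 = -4.8158
β = P(not reject | H₁) = Φ(-0.8958) - Φ(-4.8158) ≈ 0.1852

Answer: β ≈ 0.1852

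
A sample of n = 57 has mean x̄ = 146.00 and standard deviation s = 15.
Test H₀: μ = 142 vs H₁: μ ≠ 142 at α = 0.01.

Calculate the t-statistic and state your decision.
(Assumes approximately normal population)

Answer: t = 2.0133, fail to reject H₀

Derivation:
df = n - 1 = 56
SE = s/√n = 15/√57 = 1.9868
t = (x̄ - μ₀)/SE = (146.00 - 142)/1.9868 = 2.0133
Critical value: t_{0.005,56} = ±2.667
p-value ≈ 0.0489
Decision: fail to reject H₀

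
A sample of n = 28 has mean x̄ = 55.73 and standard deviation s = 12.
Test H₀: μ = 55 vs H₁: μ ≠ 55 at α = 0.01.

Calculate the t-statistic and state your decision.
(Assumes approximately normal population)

df = n - 1 = 27
SE = s/√n = 12/√28 = 2.2678
t = (x̄ - μ₀)/SE = (55.73 - 55)/2.2678 = 0.3219
Critical value: t_{0.005,27} = ±2.771
p-value ≈ 0.7500
Decision: fail to reject H₀

Answer: t = 0.3219, fail to reject H₀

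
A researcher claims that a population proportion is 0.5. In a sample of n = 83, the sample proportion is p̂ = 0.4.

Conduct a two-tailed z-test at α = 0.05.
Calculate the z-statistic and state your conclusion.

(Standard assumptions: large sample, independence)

Answer: z = -1.8221, fail to reject H₀

Derivation:
H₀: p = 0.5, H₁: p ≠ 0.5
Standard error: SE = √(p₀(1-p₀)/n) = √(0.5×0.5/83) = 0.054882
z-statistic: z = (p̂ - p₀)/SE = (0.4 - 0.5)/0.054882 = -1.8221
Critical value: z_0.025 = ±1.960
p-value = 0.0684
Decision: fail to reject H₀ at α = 0.05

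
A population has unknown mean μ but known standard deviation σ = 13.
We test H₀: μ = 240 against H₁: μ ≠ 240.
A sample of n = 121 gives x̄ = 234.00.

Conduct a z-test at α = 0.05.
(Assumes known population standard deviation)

Answer: z = -5.0770, reject H₀

Derivation:
Standard error: SE = σ/√n = 13/√121 = 1.1818
z-statistic: z = (x̄ - μ₀)/SE = (234.00 - 240)/1.1818 = -5.0770
Critical value: ±1.960
p-value < 0.0001
Decision: reject H₀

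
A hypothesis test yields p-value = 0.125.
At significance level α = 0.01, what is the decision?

Answer: fail to reject H₀

Derivation:
Compare p-value to α:
0.125 ≥ 0.01
Decision: fail to reject H₀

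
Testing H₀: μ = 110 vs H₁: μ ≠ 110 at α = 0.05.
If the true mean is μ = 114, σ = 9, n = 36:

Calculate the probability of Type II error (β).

SE = σ/√n = 9/√36 = 1.5000
Critical values: μ₀ ± z_0.025×SE = 110 ± 1.960×1.5000
Acceptance region: (107.0600, 112.9400)
Under H₁ (μ = 114): z_high = (112.9400 - 114)/1.5000 = -0.7067, z_low = (107.0600 - 114)/1.5000 = -4.6267
β = P(not reject | H₁) = Φ(-0.7067) - Φ(-4.6267) ≈ 0.2399

Answer: β ≈ 0.2399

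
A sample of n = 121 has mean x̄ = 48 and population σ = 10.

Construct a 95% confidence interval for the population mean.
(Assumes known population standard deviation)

Answer: (46.2182, 49.7818)

Derivation:
Confidence level: 95%, α = 0.05
z_0.025 = 1.960
SE = σ/√n = 10/√121 = 0.9091
Margin of error = 1.960 × 0.9091 = 1.7818
CI: x̄ ± margin = 48 ± 1.7818
CI: (46.2182, 49.7818)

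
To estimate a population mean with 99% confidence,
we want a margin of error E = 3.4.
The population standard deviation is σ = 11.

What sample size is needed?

z_0.005 = 2.576
n = (z×σ/E)² = (2.576×11/3.4)²
n = 69.4575
Round up: n = 70

Answer: n = 70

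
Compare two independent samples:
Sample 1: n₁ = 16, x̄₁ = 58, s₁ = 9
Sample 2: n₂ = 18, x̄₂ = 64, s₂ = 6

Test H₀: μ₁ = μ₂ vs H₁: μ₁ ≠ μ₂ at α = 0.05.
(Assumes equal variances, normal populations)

Pooled variance: s²_p = [15×9² + 17×6²]/(32) = 57.0938
s_p = 7.5560
SE = s_p×√(1/n₁ + 1/n₂) = 7.5560×√(1/16 + 1/18) = 2.5962
t = (x̄₁ - x̄₂)/SE = (58 - 64)/2.5962 = -2.3111
df = 32, t-critical = ±2.037
Decision: reject H₀

Answer: t = -2.3111, reject H₀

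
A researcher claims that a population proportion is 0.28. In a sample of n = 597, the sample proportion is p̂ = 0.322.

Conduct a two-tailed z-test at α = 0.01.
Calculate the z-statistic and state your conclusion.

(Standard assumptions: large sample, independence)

H₀: p = 0.28, H₁: p ≠ 0.28
Standard error: SE = √(p₀(1-p₀)/n) = √(0.28×0.72/597) = 0.018376
z-statistic: z = (p̂ - p₀)/SE = (0.322 - 0.28)/0.018376 = 2.2856
Critical value: z_0.005 = ±2.576
p-value = 0.0223
Decision: fail to reject H₀ at α = 0.01

Answer: z = 2.2856, fail to reject H₀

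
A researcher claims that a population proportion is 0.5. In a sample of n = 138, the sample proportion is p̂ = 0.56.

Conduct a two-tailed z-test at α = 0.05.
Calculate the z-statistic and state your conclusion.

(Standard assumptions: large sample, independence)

H₀: p = 0.5, H₁: p ≠ 0.5
Standard error: SE = √(p₀(1-p₀)/n) = √(0.5×0.5/138) = 0.042563
z-statistic: z = (p̂ - p₀)/SE = (0.56 - 0.5)/0.042563 = 1.4097
Critical value: z_0.025 = ±1.960
p-value = 0.1586
Decision: fail to reject H₀ at α = 0.05

Answer: z = 1.4097, fail to reject H₀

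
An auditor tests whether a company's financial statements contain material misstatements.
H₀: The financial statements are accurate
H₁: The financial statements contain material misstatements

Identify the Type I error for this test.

Answer: Concluding the statements are misstated when they are actually accurate

Derivation:
Type I error: rejecting H₀ when it is actually true (false positive).
Type II error: failing to reject H₀ when H₁ is actually true (false negative).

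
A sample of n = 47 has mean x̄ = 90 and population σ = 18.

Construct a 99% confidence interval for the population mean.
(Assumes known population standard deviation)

Confidence level: 99%, α = 0.01
z_0.005 = 2.576
SE = σ/√n = 18/√47 = 2.6256
Margin of error = 2.576 × 2.6256 = 6.7635
CI: x̄ ± margin = 90 ± 6.7635
CI: (83.2365, 96.7635)

Answer: (83.2365, 96.7635)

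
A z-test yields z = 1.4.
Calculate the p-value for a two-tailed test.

Answer: p-value ≈ 0.1615

Derivation:
For z = 1.4:
p = 2×P(Z > |1.4|) = 2×(1 - Φ(1.4)) = 0.1615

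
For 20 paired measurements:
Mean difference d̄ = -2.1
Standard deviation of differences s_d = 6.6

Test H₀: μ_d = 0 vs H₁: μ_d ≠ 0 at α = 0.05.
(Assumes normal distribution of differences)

df = n - 1 = 19
SE = s_d/√n = 6.6/√20 = 1.4758
t = d̄/SE = -2.1/1.4758 = -1.4230
Critical value: t_{0.025,19} = ±2.093
p-value ≈ 0.1709
Decision: fail to reject H₀

Answer: t = -1.4230, fail to reject H₀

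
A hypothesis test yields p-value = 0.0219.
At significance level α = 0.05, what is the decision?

Answer: reject H₀

Derivation:
Compare p-value to α:
0.0219 < 0.05
Decision: reject H₀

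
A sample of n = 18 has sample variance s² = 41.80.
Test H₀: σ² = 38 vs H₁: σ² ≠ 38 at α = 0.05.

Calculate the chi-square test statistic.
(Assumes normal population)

df = n - 1 = 17
χ² = (n-1)s²/σ₀² = 17×41.80/38 = 18.7000
Critical values: χ²_{0.975,17} = 7.564, χ²_{0.025,17} = 30.191
Rejection region: χ² < 7.564 or χ² > 30.191
Decision: fail to reject H₀

Answer: χ² = 18.7000, fail to reject H₀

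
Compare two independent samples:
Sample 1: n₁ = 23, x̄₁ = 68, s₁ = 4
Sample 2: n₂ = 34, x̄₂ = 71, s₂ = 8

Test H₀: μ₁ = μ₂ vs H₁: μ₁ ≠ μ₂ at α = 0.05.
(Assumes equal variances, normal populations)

Pooled variance: s²_p = [22×4² + 33×8²]/(55) = 44.8000
s_p = 6.6933
SE = s_p×√(1/n₁ + 1/n₂) = 6.6933×√(1/23 + 1/34) = 1.8071
t = (x̄₁ - x̄₂)/SE = (68 - 71)/1.8071 = -1.6601
df = 55, t-critical = ±2.004
Decision: fail to reject H₀

Answer: t = -1.6601, fail to reject H₀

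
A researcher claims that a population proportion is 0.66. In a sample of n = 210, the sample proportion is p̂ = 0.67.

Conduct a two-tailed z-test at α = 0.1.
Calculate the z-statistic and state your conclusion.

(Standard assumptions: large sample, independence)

H₀: p = 0.66, H₁: p ≠ 0.66
Standard error: SE = √(p₀(1-p₀)/n) = √(0.66×0.34/210) = 0.032689
z-statistic: z = (p̂ - p₀)/SE = (0.67 - 0.66)/0.032689 = 0.3059
Critical value: z_0.05 = ±1.645
p-value = 0.7597
Decision: fail to reject H₀ at α = 0.1

Answer: z = 0.3059, fail to reject H₀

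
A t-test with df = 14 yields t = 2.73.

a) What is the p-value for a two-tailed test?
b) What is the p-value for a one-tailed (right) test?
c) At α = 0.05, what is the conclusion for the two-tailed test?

Using t-distribution with df = 14:
a) Two-tailed: p = 2×P(T > 2.73) = 0.0163
b) One-tailed: p = P(T > 2.73) = 0.0081
c) 0.0163 < 0.05, reject H₀

Answer: a) 0.0163, b) 0.0081, c) reject H₀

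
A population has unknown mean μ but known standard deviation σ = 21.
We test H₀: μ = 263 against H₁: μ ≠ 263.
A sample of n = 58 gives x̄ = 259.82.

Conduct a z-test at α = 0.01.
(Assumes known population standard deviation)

Answer: z = -1.1533, fail to reject H₀

Derivation:
Standard error: SE = σ/√n = 21/√58 = 2.7574
z-statistic: z = (x̄ - μ₀)/SE = (259.82 - 263)/2.7574 = -1.1533
Critical value: ±2.576
p-value = 0.2488
Decision: fail to reject H₀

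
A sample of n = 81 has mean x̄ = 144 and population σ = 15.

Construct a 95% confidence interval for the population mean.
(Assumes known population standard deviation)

Confidence level: 95%, α = 0.05
z_0.025 = 1.960
SE = σ/√n = 15/√81 = 1.6667
Margin of error = 1.960 × 1.6667 = 3.2667
CI: x̄ ± margin = 144 ± 3.2667
CI: (140.7333, 147.2667)

Answer: (140.7333, 147.2667)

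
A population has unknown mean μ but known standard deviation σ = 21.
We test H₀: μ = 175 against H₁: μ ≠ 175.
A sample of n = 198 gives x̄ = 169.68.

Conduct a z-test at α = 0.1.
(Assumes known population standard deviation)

Standard error: SE = σ/√n = 21/√198 = 1.4924
z-statistic: z = (x̄ - μ₀)/SE = (169.68 - 175)/1.4924 = -3.5647
Critical value: ±1.645
p-value = 0.0004
Decision: reject H₀

Answer: z = -3.5647, reject H₀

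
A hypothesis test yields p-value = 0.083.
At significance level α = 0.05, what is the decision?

Answer: fail to reject H₀

Derivation:
Compare p-value to α:
0.083 ≥ 0.05
Decision: fail to reject H₀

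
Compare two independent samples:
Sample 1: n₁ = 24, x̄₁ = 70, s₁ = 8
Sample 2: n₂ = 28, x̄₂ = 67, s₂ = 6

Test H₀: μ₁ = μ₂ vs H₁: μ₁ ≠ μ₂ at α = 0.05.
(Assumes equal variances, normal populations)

Pooled variance: s²_p = [23×8² + 27×6²]/(50) = 48.8800
s_p = 6.9914
SE = s_p×√(1/n₁ + 1/n₂) = 6.9914×√(1/24 + 1/28) = 1.9448
t = (x̄₁ - x̄₂)/SE = (70 - 67)/1.9448 = 1.5426
df = 50, t-critical = ±2.009
Decision: fail to reject H₀

Answer: t = 1.5426, fail to reject H₀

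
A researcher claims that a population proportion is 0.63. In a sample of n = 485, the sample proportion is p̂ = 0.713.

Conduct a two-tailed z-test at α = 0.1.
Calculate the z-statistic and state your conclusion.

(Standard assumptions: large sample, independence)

Answer: z = 3.7860, reject H₀

Derivation:
H₀: p = 0.63, H₁: p ≠ 0.63
Standard error: SE = √(p₀(1-p₀)/n) = √(0.63×0.37/485) = 0.021923
z-statistic: z = (p̂ - p₀)/SE = (0.713 - 0.63)/0.021923 = 3.7860
Critical value: z_0.05 = ±1.645
p-value = 0.0002
Decision: reject H₀ at α = 0.1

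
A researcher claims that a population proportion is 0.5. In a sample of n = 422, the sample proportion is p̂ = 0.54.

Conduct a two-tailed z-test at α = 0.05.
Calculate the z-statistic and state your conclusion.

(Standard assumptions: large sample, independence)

Answer: z = 1.6434, fail to reject H₀

Derivation:
H₀: p = 0.5, H₁: p ≠ 0.5
Standard error: SE = √(p₀(1-p₀)/n) = √(0.5×0.5/422) = 0.024340
z-statistic: z = (p̂ - p₀)/SE = (0.54 - 0.5)/0.024340 = 1.6434
Critical value: z_0.025 = ±1.960
p-value = 0.1003
Decision: fail to reject H₀ at α = 0.05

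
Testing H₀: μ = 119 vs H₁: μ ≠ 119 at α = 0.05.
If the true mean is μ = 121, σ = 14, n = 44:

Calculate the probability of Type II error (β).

Answer: β ≈ 0.8425

Derivation:
SE = σ/√n = 14/√44 = 2.1106
Critical values: μ₀ ± z_0.025×SE = 119 ± 1.960×2.1106
Acceptance region: (114.8632, 123.1368)
Under H₁ (μ = 121): z_high = (123.1368 - 121)/2.1106 = 1.0124, z_low = (114.8632 - 121)/2.1106 = -2.9076
β = P(not reject | H₁) = Φ(1.0124) - Φ(-2.9076) ≈ 0.8425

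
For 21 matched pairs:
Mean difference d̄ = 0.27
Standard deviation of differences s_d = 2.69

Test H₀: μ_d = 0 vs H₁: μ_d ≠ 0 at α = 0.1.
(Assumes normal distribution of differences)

df = n - 1 = 20
SE = s_d/√n = 2.69/√21 = 0.5870
t = d̄/SE = 0.27/0.5870 = 0.4600
Critical value: t_{0.05,20} = ±1.725
p-value ≈ 0.6505
Decision: fail to reject H₀

Answer: t = 0.4600, fail to reject H₀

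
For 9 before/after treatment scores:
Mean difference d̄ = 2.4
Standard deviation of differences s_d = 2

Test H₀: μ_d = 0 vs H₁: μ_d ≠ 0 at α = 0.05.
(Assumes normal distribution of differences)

Answer: t = 3.5998, reject H₀

Derivation:
df = n - 1 = 8
SE = s_d/√n = 2/√9 = 0.6667
t = d̄/SE = 2.4/0.6667 = 3.5998
Critical value: t_{0.025,8} = ±2.306
p-value ≈ 0.0070
Decision: reject H₀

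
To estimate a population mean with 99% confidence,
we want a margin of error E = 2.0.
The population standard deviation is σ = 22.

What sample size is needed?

Answer: n = 803

Derivation:
z_0.005 = 2.576
n = (z×σ/E)² = (2.576×22/2.0)²
n = 802.9289
Round up: n = 803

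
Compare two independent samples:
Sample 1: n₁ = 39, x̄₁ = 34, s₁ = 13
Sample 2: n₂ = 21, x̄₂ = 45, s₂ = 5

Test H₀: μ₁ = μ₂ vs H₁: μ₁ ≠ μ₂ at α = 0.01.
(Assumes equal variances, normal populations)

Pooled variance: s²_p = [38×13² + 20×5²]/(58) = 119.3448
s_p = 10.9245
SE = s_p×√(1/n₁ + 1/n₂) = 10.9245×√(1/39 + 1/21) = 2.9569
t = (x̄₁ - x̄₂)/SE = (34 - 45)/2.9569 = -3.7201
df = 58, t-critical = ±2.663
Decision: reject H₀

Answer: t = -3.7201, reject H₀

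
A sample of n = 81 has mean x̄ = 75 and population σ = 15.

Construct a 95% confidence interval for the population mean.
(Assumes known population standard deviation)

Answer: (71.7333, 78.2667)

Derivation:
Confidence level: 95%, α = 0.05
z_0.025 = 1.960
SE = σ/√n = 15/√81 = 1.6667
Margin of error = 1.960 × 1.6667 = 3.2667
CI: x̄ ± margin = 75 ± 3.2667
CI: (71.7333, 78.2667)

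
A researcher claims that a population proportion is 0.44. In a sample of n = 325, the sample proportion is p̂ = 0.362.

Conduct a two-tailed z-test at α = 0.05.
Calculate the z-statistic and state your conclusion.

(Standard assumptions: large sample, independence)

H₀: p = 0.44, H₁: p ≠ 0.44
Standard error: SE = √(p₀(1-p₀)/n) = √(0.44×0.56/325) = 0.027535
z-statistic: z = (p̂ - p₀)/SE = (0.362 - 0.44)/0.027535 = -2.8328
Critical value: z_0.025 = ±1.960
p-value = 0.0046
Decision: reject H₀ at α = 0.05

Answer: z = -2.8328, reject H₀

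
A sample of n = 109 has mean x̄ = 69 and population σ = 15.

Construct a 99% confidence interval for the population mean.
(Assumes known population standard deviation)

Confidence level: 99%, α = 0.01
z_0.005 = 2.576
SE = σ/√n = 15/√109 = 1.4367
Margin of error = 2.576 × 1.4367 = 3.7009
CI: x̄ ± margin = 69 ± 3.7009
CI: (65.2991, 72.7009)

Answer: (65.2991, 72.7009)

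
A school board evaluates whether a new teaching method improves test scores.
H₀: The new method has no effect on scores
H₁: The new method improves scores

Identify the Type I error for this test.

A Type I error (probability α) occurs when we reject a true H₀.
A Type II error (probability β) occurs when we fail to reject a false H₀.

Answer: Concluding the new method improves scores when it actually doesn't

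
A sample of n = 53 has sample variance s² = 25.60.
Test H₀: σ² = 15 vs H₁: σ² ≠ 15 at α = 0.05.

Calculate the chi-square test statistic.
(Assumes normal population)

df = n - 1 = 52
χ² = (n-1)s²/σ₀² = 52×25.60/15 = 88.7467
Critical values: χ²_{0.975,52} = 33.968, χ²_{0.025,52} = 73.810
Rejection region: χ² < 33.968 or χ² > 73.810
Decision: reject H₀

Answer: χ² = 88.7467, reject H₀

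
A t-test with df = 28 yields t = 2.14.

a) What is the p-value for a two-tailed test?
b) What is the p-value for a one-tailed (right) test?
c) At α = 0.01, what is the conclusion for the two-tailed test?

Answer: a) 0.0412, b) 0.0206, c) fail to reject H₀

Derivation:
Using t-distribution with df = 28:
a) Two-tailed: p = 2×P(T > 2.14) = 0.0412
b) One-tailed: p = P(T > 2.14) = 0.0206
c) 0.0412 ≥ 0.01, fail to reject H₀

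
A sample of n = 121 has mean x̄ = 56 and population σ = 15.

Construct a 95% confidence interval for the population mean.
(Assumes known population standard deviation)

Answer: (53.3273, 58.6727)

Derivation:
Confidence level: 95%, α = 0.05
z_0.025 = 1.960
SE = σ/√n = 15/√121 = 1.3636
Margin of error = 1.960 × 1.3636 = 2.6727
CI: x̄ ± margin = 56 ± 2.6727
CI: (53.3273, 58.6727)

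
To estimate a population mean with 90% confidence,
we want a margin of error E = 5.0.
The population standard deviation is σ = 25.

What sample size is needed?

z_0.05 = 1.645
n = (z×σ/E)² = (1.645×25/5.0)²
n = 67.6506
Round up: n = 68

Answer: n = 68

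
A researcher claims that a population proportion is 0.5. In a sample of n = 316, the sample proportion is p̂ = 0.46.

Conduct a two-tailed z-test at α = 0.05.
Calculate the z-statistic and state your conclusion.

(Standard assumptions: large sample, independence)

H₀: p = 0.5, H₁: p ≠ 0.5
Standard error: SE = √(p₀(1-p₀)/n) = √(0.5×0.5/316) = 0.028127
z-statistic: z = (p̂ - p₀)/SE = (0.46 - 0.5)/0.028127 = -1.4221
Critical value: z_0.025 = ±1.960
p-value = 0.1550
Decision: fail to reject H₀ at α = 0.05

Answer: z = -1.4221, fail to reject H₀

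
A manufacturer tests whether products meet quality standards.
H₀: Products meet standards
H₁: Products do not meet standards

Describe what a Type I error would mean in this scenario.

Type I error: rejecting H₀ when it is actually true (false positive).
Type II error: failing to reject H₀ when H₁ is actually true (false negative).

Answer: Rejecting good products that actually meet standards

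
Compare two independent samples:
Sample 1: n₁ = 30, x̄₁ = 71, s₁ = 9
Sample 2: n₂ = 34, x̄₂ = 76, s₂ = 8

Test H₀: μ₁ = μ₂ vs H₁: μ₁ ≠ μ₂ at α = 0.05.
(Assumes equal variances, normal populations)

Pooled variance: s²_p = [29×9² + 33×8²]/(62) = 71.9516
s_p = 8.4824
SE = s_p×√(1/n₁ + 1/n₂) = 8.4824×√(1/30 + 1/34) = 2.1248
t = (x̄₁ - x̄₂)/SE = (71 - 76)/2.1248 = -2.3532
df = 62, t-critical = ±1.999
Decision: reject H₀

Answer: t = -2.3532, reject H₀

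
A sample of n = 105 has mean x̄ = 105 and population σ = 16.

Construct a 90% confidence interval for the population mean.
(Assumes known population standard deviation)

Confidence level: 90%, α = 0.1
z_0.05 = 1.645
SE = σ/√n = 16/√105 = 1.5614
Margin of error = 1.645 × 1.5614 = 2.5685
CI: x̄ ± margin = 105 ± 2.5685
CI: (102.4315, 107.5685)

Answer: (102.4315, 107.5685)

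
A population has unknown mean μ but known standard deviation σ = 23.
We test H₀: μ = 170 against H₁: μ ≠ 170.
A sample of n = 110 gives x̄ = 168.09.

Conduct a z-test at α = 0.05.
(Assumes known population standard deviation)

Standard error: SE = σ/√n = 23/√110 = 2.1930
z-statistic: z = (x̄ - μ₀)/SE = (168.09 - 170)/2.1930 = -0.8710
Critical value: ±1.960
p-value = 0.3838
Decision: fail to reject H₀

Answer: z = -0.8710, fail to reject H₀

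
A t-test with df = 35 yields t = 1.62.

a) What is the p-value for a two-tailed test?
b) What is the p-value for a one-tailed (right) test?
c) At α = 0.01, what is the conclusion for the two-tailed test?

Using t-distribution with df = 35:
a) Two-tailed: p = 2×P(T > 1.62) = 0.1142
b) One-tailed: p = P(T > 1.62) = 0.0571
c) 0.1142 ≥ 0.01, fail to reject H₀

Answer: a) 0.1142, b) 0.0571, c) fail to reject H₀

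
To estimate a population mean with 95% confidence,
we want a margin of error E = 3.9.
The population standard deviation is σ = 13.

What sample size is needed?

Answer: n = 43

Derivation:
z_0.025 = 1.960
n = (z×σ/E)² = (1.960×13/3.9)²
n = 42.6844
Round up: n = 43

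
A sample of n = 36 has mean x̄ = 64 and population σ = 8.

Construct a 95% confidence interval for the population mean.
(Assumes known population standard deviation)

Answer: (61.3867, 66.6133)

Derivation:
Confidence level: 95%, α = 0.05
z_0.025 = 1.960
SE = σ/√n = 8/√36 = 1.3333
Margin of error = 1.960 × 1.3333 = 2.6133
CI: x̄ ± margin = 64 ± 2.6133
CI: (61.3867, 66.6133)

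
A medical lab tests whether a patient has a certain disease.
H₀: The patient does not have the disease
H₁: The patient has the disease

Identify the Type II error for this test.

A Type I error (probability α) occurs when we reject a true H₀.
A Type II error (probability β) occurs when we fail to reject a false H₀.

Answer: Failing to diagnose a patient who actually has the disease (false negative)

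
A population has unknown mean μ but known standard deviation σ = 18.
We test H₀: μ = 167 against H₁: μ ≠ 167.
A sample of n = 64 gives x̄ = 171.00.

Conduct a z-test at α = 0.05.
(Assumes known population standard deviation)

Standard error: SE = σ/√n = 18/√64 = 2.2500
z-statistic: z = (x̄ - μ₀)/SE = (171.00 - 167)/2.2500 = 1.7778
Critical value: ±1.960
p-value = 0.0754
Decision: fail to reject H₀

Answer: z = 1.7778, fail to reject H₀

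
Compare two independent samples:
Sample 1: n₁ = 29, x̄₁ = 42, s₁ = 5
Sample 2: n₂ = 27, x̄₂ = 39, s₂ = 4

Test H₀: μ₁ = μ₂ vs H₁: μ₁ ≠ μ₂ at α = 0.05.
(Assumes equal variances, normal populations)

Answer: t = 2.4675, reject H₀

Derivation:
Pooled variance: s²_p = [28×5² + 26×4²]/(54) = 20.6667
s_p = 4.5461
SE = s_p×√(1/n₁ + 1/n₂) = 4.5461×√(1/29 + 1/27) = 1.2158
t = (x̄₁ - x̄₂)/SE = (42 - 39)/1.2158 = 2.4675
df = 54, t-critical = ±2.005
Decision: reject H₀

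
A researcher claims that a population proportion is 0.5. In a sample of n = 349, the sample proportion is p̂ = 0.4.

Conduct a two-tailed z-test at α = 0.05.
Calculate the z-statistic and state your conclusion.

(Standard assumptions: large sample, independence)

H₀: p = 0.5, H₁: p ≠ 0.5
Standard error: SE = √(p₀(1-p₀)/n) = √(0.5×0.5/349) = 0.026764
z-statistic: z = (p̂ - p₀)/SE = (0.4 - 0.5)/0.026764 = -3.7364
Critical value: z_0.025 = ±1.960
p-value = 0.0002
Decision: reject H₀ at α = 0.05

Answer: z = -3.7364, reject H₀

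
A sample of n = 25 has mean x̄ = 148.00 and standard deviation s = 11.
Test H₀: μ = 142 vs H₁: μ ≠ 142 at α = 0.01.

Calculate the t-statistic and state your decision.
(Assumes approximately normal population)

df = n - 1 = 24
SE = s/√n = 11/√25 = 2.2000
t = (x̄ - μ₀)/SE = (148.00 - 142)/2.2000 = 2.7273
Critical value: t_{0.005,24} = ±2.797
p-value ≈ 0.0117
Decision: fail to reject H₀

Answer: t = 2.7273, fail to reject H₀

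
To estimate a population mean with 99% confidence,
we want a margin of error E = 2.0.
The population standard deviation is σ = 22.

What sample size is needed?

z_0.005 = 2.576
n = (z×σ/E)² = (2.576×22/2.0)²
n = 802.9289
Round up: n = 803

Answer: n = 803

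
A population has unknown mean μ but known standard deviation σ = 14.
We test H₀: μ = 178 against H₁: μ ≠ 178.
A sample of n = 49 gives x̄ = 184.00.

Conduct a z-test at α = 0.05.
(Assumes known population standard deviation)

Standard error: SE = σ/√n = 14/√49 = 2.0000
z-statistic: z = (x̄ - μ₀)/SE = (184.00 - 178)/2.0000 = 3.0000
Critical value: ±1.960
p-value = 0.0027
Decision: reject H₀

Answer: z = 3.0000, reject H₀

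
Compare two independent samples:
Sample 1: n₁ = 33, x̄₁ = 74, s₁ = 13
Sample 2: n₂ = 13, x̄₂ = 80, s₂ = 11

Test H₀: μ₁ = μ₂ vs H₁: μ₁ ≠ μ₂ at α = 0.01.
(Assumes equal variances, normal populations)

Answer: t = -1.4675, fail to reject H₀

Derivation:
Pooled variance: s²_p = [32×13² + 12×11²]/(44) = 155.9091
s_p = 12.4864
SE = s_p×√(1/n₁ + 1/n₂) = 12.4864×√(1/33 + 1/13) = 4.0887
t = (x̄₁ - x̄₂)/SE = (74 - 80)/4.0887 = -1.4675
df = 44, t-critical = ±2.692
Decision: fail to reject H₀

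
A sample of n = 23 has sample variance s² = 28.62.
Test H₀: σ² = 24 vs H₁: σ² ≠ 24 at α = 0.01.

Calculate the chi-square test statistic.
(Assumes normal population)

df = n - 1 = 22
χ² = (n-1)s²/σ₀² = 22×28.62/24 = 26.2350
Critical values: χ²_{0.995,22} = 8.643, χ²_{0.005,22} = 42.796
Rejection region: χ² < 8.643 or χ² > 42.796
Decision: fail to reject H₀

Answer: χ² = 26.2350, fail to reject H₀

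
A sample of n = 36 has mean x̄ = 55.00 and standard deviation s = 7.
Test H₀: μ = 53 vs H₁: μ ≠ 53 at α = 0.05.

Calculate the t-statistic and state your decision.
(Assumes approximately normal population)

df = n - 1 = 35
SE = s/√n = 7/√36 = 1.1667
t = (x̄ - μ₀)/SE = (55.00 - 53)/1.1667 = 1.7142
Critical value: t_{0.025,35} = ±2.030
p-value ≈ 0.0953
Decision: fail to reject H₀

Answer: t = 1.7142, fail to reject H₀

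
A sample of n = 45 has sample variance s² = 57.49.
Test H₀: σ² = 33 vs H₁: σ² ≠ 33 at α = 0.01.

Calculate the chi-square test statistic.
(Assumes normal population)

Answer: χ² = 76.6533, reject H₀

Derivation:
df = n - 1 = 44
χ² = (n-1)s²/σ₀² = 44×57.49/33 = 76.6533
Critical values: χ²_{0.995,44} = 23.584, χ²_{0.005,44} = 71.893
Rejection region: χ² < 23.584 or χ² > 71.893
Decision: reject H₀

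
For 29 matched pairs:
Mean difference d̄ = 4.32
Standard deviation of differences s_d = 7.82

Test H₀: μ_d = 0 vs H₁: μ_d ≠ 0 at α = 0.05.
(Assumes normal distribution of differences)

Answer: t = 2.9750, reject H₀

Derivation:
df = n - 1 = 28
SE = s_d/√n = 7.82/√29 = 1.4521
t = d̄/SE = 4.32/1.4521 = 2.9750
Critical value: t_{0.025,28} = ±2.048
p-value ≈ 0.0060
Decision: reject H₀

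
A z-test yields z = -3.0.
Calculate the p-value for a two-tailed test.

For z = -3.0:
p = 2×P(Z > |-3.0|) = 2×(1 - Φ(3.0)) = 0.0027

Answer: p-value ≈ 0.0027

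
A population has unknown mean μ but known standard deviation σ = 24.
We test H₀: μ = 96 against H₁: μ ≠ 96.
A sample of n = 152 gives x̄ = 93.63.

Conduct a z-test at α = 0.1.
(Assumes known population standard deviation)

Standard error: SE = σ/√n = 24/√152 = 1.9467
z-statistic: z = (x̄ - μ₀)/SE = (93.63 - 96)/1.9467 = -1.2174
Critical value: ±1.645
p-value = 0.2235
Decision: fail to reject H₀

Answer: z = -1.2174, fail to reject H₀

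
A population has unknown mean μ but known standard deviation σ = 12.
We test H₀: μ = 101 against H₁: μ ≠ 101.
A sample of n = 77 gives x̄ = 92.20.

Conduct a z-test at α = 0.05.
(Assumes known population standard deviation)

Standard error: SE = σ/√n = 12/√77 = 1.3675
z-statistic: z = (x̄ - μ₀)/SE = (92.20 - 101)/1.3675 = -6.4351
Critical value: ±1.960
p-value < 0.0001
Decision: reject H₀

Answer: z = -6.4351, reject H₀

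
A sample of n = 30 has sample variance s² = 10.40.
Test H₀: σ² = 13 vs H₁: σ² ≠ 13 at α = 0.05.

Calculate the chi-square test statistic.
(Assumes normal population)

df = n - 1 = 29
χ² = (n-1)s²/σ₀² = 29×10.40/13 = 23.2000
Critical values: χ²_{0.975,29} = 16.047, χ²_{0.025,29} = 45.722
Rejection region: χ² < 16.047 or χ² > 45.722
Decision: fail to reject H₀

Answer: χ² = 23.2000, fail to reject H₀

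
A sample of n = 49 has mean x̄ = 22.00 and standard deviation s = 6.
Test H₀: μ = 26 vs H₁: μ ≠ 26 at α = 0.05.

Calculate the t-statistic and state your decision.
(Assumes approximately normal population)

Answer: t = -4.6669, reject H₀

Derivation:
df = n - 1 = 48
SE = s/√n = 6/√49 = 0.8571
t = (x̄ - μ₀)/SE = (22.00 - 26)/0.8571 = -4.6669
Critical value: t_{0.025,48} = ±2.011
p-value < 0.0001
Decision: reject H₀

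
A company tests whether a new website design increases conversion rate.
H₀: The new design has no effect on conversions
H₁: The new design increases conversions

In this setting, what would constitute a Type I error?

Answer: Switching to a new design that doesn't actually help

Derivation:
Type I error: rejecting H₀ when it is actually true (false positive).
Type II error: failing to reject H₀ when H₁ is actually true (false negative).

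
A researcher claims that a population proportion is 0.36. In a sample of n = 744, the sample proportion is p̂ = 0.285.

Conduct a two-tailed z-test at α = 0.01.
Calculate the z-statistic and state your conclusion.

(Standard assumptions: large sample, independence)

Answer: z = -4.2618, reject H₀

Derivation:
H₀: p = 0.36, H₁: p ≠ 0.36
Standard error: SE = √(p₀(1-p₀)/n) = √(0.36×0.64/744) = 0.017598
z-statistic: z = (p̂ - p₀)/SE = (0.285 - 0.36)/0.017598 = -4.2618
Critical value: z_0.005 = ±2.576
p-value < 0.0001
Decision: reject H₀ at α = 0.01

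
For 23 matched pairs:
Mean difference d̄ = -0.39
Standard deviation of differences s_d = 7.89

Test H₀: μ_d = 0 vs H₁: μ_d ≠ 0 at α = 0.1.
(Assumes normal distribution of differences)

df = n - 1 = 22
SE = s_d/√n = 7.89/√23 = 1.6452
t = d̄/SE = -0.39/1.6452 = -0.2371
Critical value: t_{0.05,22} = ±1.717
p-value ≈ 0.8148
Decision: fail to reject H₀

Answer: t = -0.2371, fail to reject H₀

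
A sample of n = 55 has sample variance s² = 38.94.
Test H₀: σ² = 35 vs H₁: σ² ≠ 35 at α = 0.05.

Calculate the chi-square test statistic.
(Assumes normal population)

Answer: χ² = 60.0789, fail to reject H₀

Derivation:
df = n - 1 = 54
χ² = (n-1)s²/σ₀² = 54×38.94/35 = 60.0789
Critical values: χ²_{0.975,54} = 35.586, χ²_{0.025,54} = 76.192
Rejection region: χ² < 35.586 or χ² > 76.192
Decision: fail to reject H₀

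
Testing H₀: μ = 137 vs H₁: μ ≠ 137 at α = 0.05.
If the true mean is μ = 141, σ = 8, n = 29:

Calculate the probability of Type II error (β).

SE = σ/√n = 8/√29 = 1.4856
Critical values: μ₀ ± z_0.025×SE = 137 ± 1.960×1.4856
Acceptance region: (134.0882, 139.9118)
Under H₁ (μ = 141): z_high = (139.9118 - 141)/1.4856 = -0.7325, z_low = (134.0882 - 141)/1.4856 = -4.6525
β = P(not reject | H₁) = Φ(-0.7325) - Φ(-4.6525) ≈ 0.2319

Answer: β ≈ 0.2319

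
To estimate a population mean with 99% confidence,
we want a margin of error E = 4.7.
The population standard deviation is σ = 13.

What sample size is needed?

Answer: n = 51

Derivation:
z_0.005 = 2.576
n = (z×σ/E)² = (2.576×13/4.7)²
n = 50.7671
Round up: n = 51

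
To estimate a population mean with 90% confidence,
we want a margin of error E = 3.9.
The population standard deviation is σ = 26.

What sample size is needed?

Answer: n = 121

Derivation:
z_0.05 = 1.645
n = (z×σ/E)² = (1.645×26/3.9)²
n = 120.2678
Round up: n = 121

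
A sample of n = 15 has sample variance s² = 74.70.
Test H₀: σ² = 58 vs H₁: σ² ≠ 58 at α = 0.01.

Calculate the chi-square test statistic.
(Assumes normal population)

Answer: χ² = 18.0310, fail to reject H₀

Derivation:
df = n - 1 = 14
χ² = (n-1)s²/σ₀² = 14×74.70/58 = 18.0310
Critical values: χ²_{0.995,14} = 4.075, χ²_{0.005,14} = 31.319
Rejection region: χ² < 4.075 or χ² > 31.319
Decision: fail to reject H₀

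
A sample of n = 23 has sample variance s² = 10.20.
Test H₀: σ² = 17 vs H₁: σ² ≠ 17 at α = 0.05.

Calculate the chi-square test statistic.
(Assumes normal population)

df = n - 1 = 22
χ² = (n-1)s²/σ₀² = 22×10.20/17 = 13.2000
Critical values: χ²_{0.975,22} = 10.982, χ²_{0.025,22} = 36.781
Rejection region: χ² < 10.982 or χ² > 36.781
Decision: fail to reject H₀

Answer: χ² = 13.2000, fail to reject H₀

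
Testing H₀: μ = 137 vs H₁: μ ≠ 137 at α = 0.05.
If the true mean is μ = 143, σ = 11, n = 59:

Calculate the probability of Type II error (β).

Answer: β ≈ 0.0129

Derivation:
SE = σ/√n = 11/√59 = 1.4321
Critical values: μ₀ ± z_0.025×SE = 137 ± 1.960×1.4321
Acceptance region: (134.1931, 139.8069)
Under H₁ (μ = 143): z_high = (139.8069 - 143)/1.4321 = -2.2297, z_low = (134.1931 - 143)/1.4321 = -6.1496
β = P(not reject | H₁) = Φ(-2.2297) - Φ(-6.1496) ≈ 0.0129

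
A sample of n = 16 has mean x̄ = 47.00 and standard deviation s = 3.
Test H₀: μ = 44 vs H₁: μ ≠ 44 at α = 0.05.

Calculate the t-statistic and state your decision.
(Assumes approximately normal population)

df = n - 1 = 15
SE = s/√n = 3/√16 = 0.7500
t = (x̄ - μ₀)/SE = (47.00 - 44)/0.7500 = 4.0000
Critical value: t_{0.025,15} = ±2.131
p-value ≈ 0.0012
Decision: reject H₀

Answer: t = 4.0000, reject H₀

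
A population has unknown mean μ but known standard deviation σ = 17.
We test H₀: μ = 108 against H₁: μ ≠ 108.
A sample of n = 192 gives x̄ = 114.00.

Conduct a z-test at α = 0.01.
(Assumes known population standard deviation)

Standard error: SE = σ/√n = 17/√192 = 1.2269
z-statistic: z = (x̄ - μ₀)/SE = (114.00 - 108)/1.2269 = 4.8904
Critical value: ±2.576
p-value < 0.0001
Decision: reject H₀

Answer: z = 4.8904, reject H₀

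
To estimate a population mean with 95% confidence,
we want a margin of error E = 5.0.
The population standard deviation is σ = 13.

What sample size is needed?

Answer: n = 26

Derivation:
z_0.025 = 1.960
n = (z×σ/E)² = (1.960×13/5.0)²
n = 25.9692
Round up: n = 26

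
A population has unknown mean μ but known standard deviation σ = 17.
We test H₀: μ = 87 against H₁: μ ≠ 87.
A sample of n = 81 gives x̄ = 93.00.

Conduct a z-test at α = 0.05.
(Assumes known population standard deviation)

Standard error: SE = σ/√n = 17/√81 = 1.8889
z-statistic: z = (x̄ - μ₀)/SE = (93.00 - 87)/1.8889 = 3.1765
Critical value: ±1.960
p-value = 0.0015
Decision: reject H₀

Answer: z = 3.1765, reject H₀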